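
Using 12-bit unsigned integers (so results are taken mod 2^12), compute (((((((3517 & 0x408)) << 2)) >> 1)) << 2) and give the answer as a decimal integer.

3517 = 110110111101
0x408 = 010000001000
→ & → 010000001000 = 1032
→ << 2 (mod 2^12) → 000000100000 = 32
→ >> 1 → 000000010000 = 16
→ << 2 (mod 2^12) → 000001000000 = 64

64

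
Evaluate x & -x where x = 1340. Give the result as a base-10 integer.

x = 10100111100 = 1340
-x (two's complement) = …01011000100
AND   = 00000000100 = 4
(x & -x isolates the lowest set bit of x.)

4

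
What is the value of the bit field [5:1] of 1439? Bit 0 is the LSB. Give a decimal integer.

15

v = 10110011111
Shift right by 1: 1011001111
Mask low 5 bits: 01111 = 15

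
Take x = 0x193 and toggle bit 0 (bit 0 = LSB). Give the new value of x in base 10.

402

x = 110010011
bit 0 is currently 1; toggle it via x ^ (1 << 0) = x ^ 1
→ 110010010 = 402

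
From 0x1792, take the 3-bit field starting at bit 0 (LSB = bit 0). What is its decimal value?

v = 01011110010010
Shift right by 0: 01011110010010
Mask low 3 bits: 010 = 2

2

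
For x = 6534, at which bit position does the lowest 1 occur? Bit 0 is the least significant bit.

1

6534 = 1100110000110
Trailing zeros: 1, so the lowest set bit is bit 1 (value 2).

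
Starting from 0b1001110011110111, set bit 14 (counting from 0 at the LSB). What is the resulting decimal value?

x = 1001110011110111
bit 14 is currently 0; set it via x | (1 << 14) = x | 16384
→ 1101110011110111 = 56567

56567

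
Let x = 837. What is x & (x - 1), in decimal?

836

x = 1101000101 = 837
x - 1 = 1101000100
AND   = 1101000100 = 836
(x & (x - 1) clears the lowest set bit of x.)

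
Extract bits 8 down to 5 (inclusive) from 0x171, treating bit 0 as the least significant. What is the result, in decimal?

11

v = 0101110001
Shift right by 5: 01011
Mask low 4 bits: 1011 = 11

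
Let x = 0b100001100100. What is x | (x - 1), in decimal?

x = 100001100100 = 2148
x - 1 = 100001100011
OR    = 100001100111 = 2151
(x | (x - 1) sets all bits below the lowest set bit.)

2151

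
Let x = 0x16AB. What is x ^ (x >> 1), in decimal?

7678

x = 1011010101011 = 5803
x>>1 = 0101101010101
XOR  = 1110111111110 = 7678
(x ^ (x >> 1) gives the standard binary-reflected Gray code of x.)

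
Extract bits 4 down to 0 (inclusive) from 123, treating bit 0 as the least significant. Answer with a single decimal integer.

v = 001111011
Shift right by 0: 001111011
Mask low 5 bits: 11011 = 27

27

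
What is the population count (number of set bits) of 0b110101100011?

n = 110101100011
Count the 1s: 1 + 1 + 1 + 1 + 1 + 1 + 1 = 7

7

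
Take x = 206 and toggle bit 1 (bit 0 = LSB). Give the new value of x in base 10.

x = 11001110
bit 1 is currently 1; toggle it via x ^ (1 << 1) = x ^ 2
→ 11001100 = 204

204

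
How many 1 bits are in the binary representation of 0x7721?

0x7721 = 111011100100001
Count the 1s: 1 + 1 + 1 + 1 + 1 + 1 + 1 + 1 = 8

8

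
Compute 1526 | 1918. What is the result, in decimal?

1526 = 10111110110
1918 = 11101111110
 OR → 11111111110 = 2046

2046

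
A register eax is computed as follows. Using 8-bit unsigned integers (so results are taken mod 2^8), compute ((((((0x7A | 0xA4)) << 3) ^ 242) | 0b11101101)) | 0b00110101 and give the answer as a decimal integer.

0x7A = 01111010
0xA4 = 10100100
→ | → 11111110 = 254
→ << 3 (mod 2^8) → 11110000 = 240
242 = 11110010
→ ^ → 00000010 = 2
0b11101101 = 11101101
→ | → 11101111 = 239
0b00110101 = 00110101
→ | → 11111111 = 255

255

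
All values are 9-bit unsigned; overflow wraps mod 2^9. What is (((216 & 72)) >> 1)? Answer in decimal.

216 = 011011000
72 = 001001000
→ & → 001001000 = 72
→ >> 1 → 000100100 = 36

36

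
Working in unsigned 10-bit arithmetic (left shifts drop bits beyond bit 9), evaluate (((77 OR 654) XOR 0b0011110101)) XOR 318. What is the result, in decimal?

77 = 0001001101
654 = 1010001110
→ OR → 1011001111 = 719
0b0011110101 = 0011110101
→ XOR → 1000111010 = 570
318 = 0100111110
→ XOR → 1100000100 = 772

772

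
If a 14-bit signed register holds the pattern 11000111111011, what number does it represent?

-3589

pattern = 11000111111011 (MSB is 1 ⇒ negative)
Invert: 00111000000100, add 1 → 00111000000101 = 3589, so the value is -3589.
(Equivalently: 12795 - 2^14 = 12795 - 16384 = -3589.)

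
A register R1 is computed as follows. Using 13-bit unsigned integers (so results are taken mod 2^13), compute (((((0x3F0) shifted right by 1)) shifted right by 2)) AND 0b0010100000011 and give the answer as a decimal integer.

0x3F0 = 0001111110000
→ shifted right by 1 → 0000111111000 = 504
→ shifted right by 2 → 0000001111110 = 126
0b0010100000011 = 0010100000011
→ AND → 0000000000010 = 2

2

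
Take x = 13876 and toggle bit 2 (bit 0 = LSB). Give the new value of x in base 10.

x = 11011000110100
bit 2 is currently 1; toggle it via x ^ (1 << 2) = x ^ 4
→ 11011000110000 = 13872

13872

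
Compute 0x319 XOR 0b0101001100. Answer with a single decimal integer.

0x319 = 1100011001
b = 0101001100
XOR → 1001010101 = 597

597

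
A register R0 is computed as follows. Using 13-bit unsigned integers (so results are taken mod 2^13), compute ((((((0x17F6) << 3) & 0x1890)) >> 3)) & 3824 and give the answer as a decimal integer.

0x17F6 = 1011111110110
→ << 3 (mod 2^13) → 1111110110000 = 8112
0x1890 = 1100010010000
→ & → 1100010010000 = 6288
→ >> 3 → 0001100010010 = 786
3824 = 0111011110000
→ & → 0001000010000 = 528

528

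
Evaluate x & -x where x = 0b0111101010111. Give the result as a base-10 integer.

x = 111101010111 = 3927
-x (two's complement) = …000010101001
AND   = 000000000001 = 1
(x & -x isolates the lowest set bit of x.)

1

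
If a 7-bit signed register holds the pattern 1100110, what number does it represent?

-26

pattern = 1100110 (MSB is 1 ⇒ negative)
Invert: 0011001, add 1 → 0011010 = 26, so the value is -26.
(Equivalently: 102 - 2^7 = 102 - 128 = -26.)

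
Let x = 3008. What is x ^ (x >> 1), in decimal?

x = 101111000000 = 3008
x>>1 = 010111100000
XOR  = 111000100000 = 3616
(x ^ (x >> 1) gives the standard binary-reflected Gray code of x.)

3616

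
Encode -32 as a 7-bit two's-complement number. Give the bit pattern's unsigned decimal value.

32 in 7 bits: 0100000
Invert: 1011111
Add 1:  1100000 = 96
(Check: 2^7 - 32 = 128 - 32 = 96.)

96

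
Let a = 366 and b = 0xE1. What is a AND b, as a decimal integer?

366 = 101101110
0xE1 = 011100001
AND → 001100000 = 96

96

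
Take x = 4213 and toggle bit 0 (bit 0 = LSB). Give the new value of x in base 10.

x = 1000001110101
bit 0 is currently 1; toggle it via x ^ (1 << 0) = x ^ 1
→ 1000001110100 = 4212

4212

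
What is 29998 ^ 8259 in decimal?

29998 = 111010100101110
8259 = 010000001000011
XOR → 101010101101101 = 21869

21869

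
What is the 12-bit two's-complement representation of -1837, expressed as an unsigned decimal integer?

1837 in 12 bits: 011100101101
Invert: 100011010010
Add 1:  100011010011 = 2259
(Check: 2^12 - 1837 = 4096 - 1837 = 2259.)

2259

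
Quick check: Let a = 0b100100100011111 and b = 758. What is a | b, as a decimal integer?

19455

a = 100100100011111
758 = 000001011110110
 OR → 100101111111111 = 19455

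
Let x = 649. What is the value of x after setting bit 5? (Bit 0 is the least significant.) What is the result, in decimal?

681

x = 1010001001
bit 5 is currently 0; set it via x | (1 << 5) = x | 32
→ 1010101001 = 681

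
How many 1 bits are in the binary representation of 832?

832 = 1101000000
Count the 1s: 1 + 1 + 1 = 3

3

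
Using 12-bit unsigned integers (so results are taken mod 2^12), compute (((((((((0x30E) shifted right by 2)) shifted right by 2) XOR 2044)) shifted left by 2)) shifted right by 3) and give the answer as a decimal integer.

0x30E = 001100001110
→ shifted right by 2 → 000011000011 = 195
→ shifted right by 2 → 000000110000 = 48
2044 = 011111111100
→ XOR → 011111001100 = 1996
→ shifted left by 2 (mod 2^12) → 111100110000 = 3888
→ shifted right by 3 → 000111100110 = 486

486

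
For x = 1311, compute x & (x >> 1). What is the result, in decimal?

15

x = 10100011111 = 1311
x>>1 = 01010001111
AND  = 00000001111 = 15
(x & (x >> 1) has a 1 wherever x has two consecutive 1 bits.)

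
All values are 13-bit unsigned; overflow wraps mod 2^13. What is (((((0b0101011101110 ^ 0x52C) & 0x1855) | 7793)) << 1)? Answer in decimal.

7394

0b0101011101110 = 0101011101110
0x52C = 0010100101100
→ ^ → 0111111000010 = 4034
0x1855 = 1100001010101
→ & → 0100001000000 = 2112
7793 = 1111001110001
→ | → 1111001110001 = 7793
→ << 1 (mod 2^13) → 1110011100010 = 7394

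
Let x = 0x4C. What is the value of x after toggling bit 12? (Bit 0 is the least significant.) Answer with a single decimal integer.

x = 00000001001100
bit 12 is currently 0; toggle it via x ^ (1 << 12) = x ^ 4096
→ 01000001001100 = 4172

4172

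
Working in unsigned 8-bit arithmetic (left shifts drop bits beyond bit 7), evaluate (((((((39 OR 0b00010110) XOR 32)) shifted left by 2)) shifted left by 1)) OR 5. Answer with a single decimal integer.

39 = 00100111
0b00010110 = 00010110
→ OR → 00110111 = 55
32 = 00100000
→ XOR → 00010111 = 23
→ shifted left by 2 (mod 2^8) → 01011100 = 92
→ shifted left by 1 (mod 2^8) → 10111000 = 184
5 = 00000101
→ OR → 10111101 = 189

189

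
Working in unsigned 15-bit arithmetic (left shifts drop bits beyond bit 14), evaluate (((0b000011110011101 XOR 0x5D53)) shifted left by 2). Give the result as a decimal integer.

27448

0b000011110011101 = 000011110011101
0x5D53 = 101110101010011
→ XOR → 101101011001110 = 23246
→ shifted left by 2 (mod 2^15) → 110101100111000 = 27448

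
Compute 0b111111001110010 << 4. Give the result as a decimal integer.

x = 0000111111001110010
shift left by 4 → 1111110011100100000 = 517920
(equivalently, 32370 × 2^4 = 32370 × 16)

517920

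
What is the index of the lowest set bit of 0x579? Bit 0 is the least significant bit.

0

0x579 = 10101111001
Trailing zeros: 0, so the lowest set bit is bit 0 (value 1).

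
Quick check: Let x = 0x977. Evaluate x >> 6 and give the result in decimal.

37

0x977 = 100101110111
shift right by 6 → 000000100101 = 37
(equivalently, floor(2423 / 64))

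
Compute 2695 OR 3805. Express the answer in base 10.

2695 = 101010000111
3805 = 111011011101
 OR → 111011011111 = 3807

3807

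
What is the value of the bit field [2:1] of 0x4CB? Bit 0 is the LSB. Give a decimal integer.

v = 10011001011
Shift right by 1: 1001100101
Mask low 2 bits: 01 = 1

1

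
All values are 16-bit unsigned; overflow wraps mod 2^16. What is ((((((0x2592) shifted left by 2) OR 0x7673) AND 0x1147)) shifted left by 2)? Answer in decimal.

16652

0x2592 = 0010010110010010
→ shifted left by 2 (mod 2^16) → 1001011001001000 = 38472
0x7673 = 0111011001110011
→ OR → 1111011001111011 = 63099
0x1147 = 0001000101000111
→ AND → 0001000001000011 = 4163
→ shifted left by 2 (mod 2^16) → 0100000100001100 = 16652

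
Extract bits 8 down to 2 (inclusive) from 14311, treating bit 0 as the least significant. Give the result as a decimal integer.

v = 11011111100111
Shift right by 2: 110111111001
Mask low 7 bits: 1111001 = 121

121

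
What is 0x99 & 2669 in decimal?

9

0x99 = 000010011001
2669 = 101001101101
AND → 000000001001 = 9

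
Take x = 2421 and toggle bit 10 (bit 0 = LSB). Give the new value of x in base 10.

3445

x = 100101110101
bit 10 is currently 0; toggle it via x ^ (1 << 10) = x ^ 1024
→ 110101110101 = 3445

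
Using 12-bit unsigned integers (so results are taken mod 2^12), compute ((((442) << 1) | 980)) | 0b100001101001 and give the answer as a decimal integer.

442 = 000110111010
→ << 1 (mod 2^12) → 001101110100 = 884
980 = 001111010100
→ | → 001111110100 = 1012
0b100001101001 = 100001101001
→ | → 101111111101 = 3069

3069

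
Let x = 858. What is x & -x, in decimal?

2

x = 1101011010 = 858
-x (two's complement) = …0010100110
AND   = 0000000010 = 2
(x & -x isolates the lowest set bit of x.)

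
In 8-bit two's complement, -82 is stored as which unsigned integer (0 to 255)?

174

82 in 8 bits: 01010010
Invert: 10101101
Add 1:  10101110 = 174
(Check: 2^8 - 82 = 256 - 82 = 174.)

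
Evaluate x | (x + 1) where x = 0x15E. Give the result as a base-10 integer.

351

x = 101011110 = 350
x + 1 = 101011111
OR    = 101011111 = 351
(x | (x + 1) sets the lowest cleared bit.)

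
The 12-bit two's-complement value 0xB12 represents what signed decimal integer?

-1262

pattern = 101100010010 (MSB is 1 ⇒ negative)
Invert: 010011101101, add 1 → 010011101110 = 1262, so the value is -1262.
(Equivalently: 2834 - 2^12 = 2834 - 4096 = -1262.)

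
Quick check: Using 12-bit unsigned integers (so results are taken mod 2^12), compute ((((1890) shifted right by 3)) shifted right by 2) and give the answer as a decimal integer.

59

1890 = 011101100010
→ shifted right by 3 → 000011101100 = 236
→ shifted right by 2 → 000000111011 = 59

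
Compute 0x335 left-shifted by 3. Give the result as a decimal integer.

0x335 = 0001100110101
shift left by 3 → 1100110101000 = 6568
(equivalently, 821 × 2^3 = 821 × 8)

6568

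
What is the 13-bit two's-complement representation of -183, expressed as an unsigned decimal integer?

8009

183 in 13 bits: 0000010110111
Invert: 1111101001000
Add 1:  1111101001001 = 8009
(Check: 2^13 - 183 = 8192 - 183 = 8009.)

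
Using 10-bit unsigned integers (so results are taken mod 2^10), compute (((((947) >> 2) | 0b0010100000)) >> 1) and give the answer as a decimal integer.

947 = 1110110011
→ >> 2 → 0011101100 = 236
0b0010100000 = 0010100000
→ | → 0011101100 = 236
→ >> 1 → 0001110110 = 118

118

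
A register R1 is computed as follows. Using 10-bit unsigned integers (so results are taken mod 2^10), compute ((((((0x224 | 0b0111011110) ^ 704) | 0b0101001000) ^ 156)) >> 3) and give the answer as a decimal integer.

60

0x224 = 1000100100
0b0111011110 = 0111011110
→ | → 1111111110 = 1022
704 = 1011000000
→ ^ → 0100111110 = 318
0b0101001000 = 0101001000
→ | → 0101111110 = 382
156 = 0010011100
→ ^ → 0111100010 = 482
→ >> 3 → 0000111100 = 60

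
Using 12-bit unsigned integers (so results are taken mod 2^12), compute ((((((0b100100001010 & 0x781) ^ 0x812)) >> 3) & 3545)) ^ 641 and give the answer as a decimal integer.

897

0b100100001010 = 100100001010
0x781 = 011110000001
→ & → 000100000000 = 256
0x812 = 100000010010
→ ^ → 100100010010 = 2322
→ >> 3 → 000100100010 = 290
3545 = 110111011001
→ & → 000100000000 = 256
641 = 001010000001
→ ^ → 001110000001 = 897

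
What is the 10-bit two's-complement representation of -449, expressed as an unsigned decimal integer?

449 in 10 bits: 0111000001
Invert: 1000111110
Add 1:  1000111111 = 575
(Check: 2^10 - 449 = 1024 - 449 = 575.)

575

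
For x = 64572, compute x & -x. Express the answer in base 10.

x = 1111110000111100 = 64572
-x (two's complement) = …0000001111000100
AND   = 0000000000000100 = 4
(x & -x isolates the lowest set bit of x.)

4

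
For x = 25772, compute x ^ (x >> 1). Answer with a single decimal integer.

22266

x = 110010010101100 = 25772
x>>1 = 011001001010110
XOR  = 101011011111010 = 22266
(x ^ (x >> 1) gives the standard binary-reflected Gray code of x.)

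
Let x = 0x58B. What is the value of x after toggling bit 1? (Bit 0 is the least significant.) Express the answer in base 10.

x = 10110001011
bit 1 is currently 1; toggle it via x ^ (1 << 1) = x ^ 2
→ 10110001001 = 1417

1417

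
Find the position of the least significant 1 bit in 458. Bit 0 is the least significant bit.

1

458 = 111001010
Trailing zeros: 1, so the lowest set bit is bit 1 (value 2).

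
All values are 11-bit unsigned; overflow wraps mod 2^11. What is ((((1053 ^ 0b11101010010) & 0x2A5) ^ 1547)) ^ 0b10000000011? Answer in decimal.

1053 = 10000011101
0b11101010010 = 11101010010
→ ^ → 01101001111 = 847
0x2A5 = 01010100101
→ & → 01000000101 = 517
1547 = 11000001011
→ ^ → 10000001110 = 1038
0b10000000011 = 10000000011
→ ^ → 00000001101 = 13

13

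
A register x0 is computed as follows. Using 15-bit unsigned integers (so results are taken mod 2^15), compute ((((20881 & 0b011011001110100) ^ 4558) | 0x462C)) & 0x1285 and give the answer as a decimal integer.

644

20881 = 101000110010001
0b011011001110100 = 011011001110100
→ & → 001000000010000 = 4112
4558 = 001000111001110
→ ^ → 000000111011110 = 478
0x462C = 100011000101100
→ | → 100011111111110 = 18430
0x1285 = 001001010000101
→ & → 000001010000100 = 644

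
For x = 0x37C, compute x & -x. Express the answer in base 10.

4

x = 1101111100 = 892
-x (two's complement) = …0010000100
AND   = 0000000100 = 4
(x & -x isolates the lowest set bit of x.)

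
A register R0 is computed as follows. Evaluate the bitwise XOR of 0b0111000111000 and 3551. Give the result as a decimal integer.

999

a = 111000111000
3551 = 110111011111
XOR → 001111100111 = 999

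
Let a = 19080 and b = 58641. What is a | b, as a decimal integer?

19080 = 0100101010001000
58641 = 1110010100010001
 OR → 1110111110011001 = 61337

61337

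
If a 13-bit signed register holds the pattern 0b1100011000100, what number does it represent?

-1852

pattern = 1100011000100 (MSB is 1 ⇒ negative)
Invert: 0011100111011, add 1 → 0011100111100 = 1852, so the value is -1852.
(Equivalently: 6340 - 2^13 = 6340 - 8192 = -1852.)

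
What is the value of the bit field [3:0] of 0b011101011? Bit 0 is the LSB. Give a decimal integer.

v = 011101011
Shift right by 0: 011101011
Mask low 4 bits: 1011 = 11

11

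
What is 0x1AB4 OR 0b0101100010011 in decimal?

0x1AB4 = 1101010110100
b = 0101100010011
 OR → 1101110110111 = 7095

7095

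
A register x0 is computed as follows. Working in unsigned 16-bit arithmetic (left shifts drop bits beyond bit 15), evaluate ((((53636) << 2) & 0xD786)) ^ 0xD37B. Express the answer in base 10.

53636 = 1101000110000100
→ << 2 (mod 2^16) → 0100011000010000 = 17936
0xD786 = 1101011110000110
→ & → 0100011000000000 = 17920
0xD37B = 1101001101111011
→ ^ → 1001010101111011 = 38267

38267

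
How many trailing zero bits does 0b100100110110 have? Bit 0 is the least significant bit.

0b100100110110 = 100100110110
Trailing zeros: 1, so the lowest set bit is bit 1 (value 2).

1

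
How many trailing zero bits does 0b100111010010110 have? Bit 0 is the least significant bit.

1

0b100111010010110 = 100111010010110
Trailing zeros: 1, so the lowest set bit is bit 1 (value 2).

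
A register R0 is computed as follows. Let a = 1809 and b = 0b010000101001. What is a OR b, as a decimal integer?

1849

1809 = 11100010001
b = 10000101001
 OR → 11100111001 = 1849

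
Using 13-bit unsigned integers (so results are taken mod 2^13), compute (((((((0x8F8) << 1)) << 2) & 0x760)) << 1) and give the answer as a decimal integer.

3712

0x8F8 = 0100011111000
→ << 1 (mod 2^13) → 1000111110000 = 4592
→ << 2 (mod 2^13) → 0011111000000 = 1984
0x760 = 0011101100000
→ & → 0011101000000 = 1856
→ << 1 (mod 2^13) → 0111010000000 = 3712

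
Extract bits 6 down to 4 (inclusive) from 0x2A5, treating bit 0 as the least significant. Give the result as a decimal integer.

2

v = 001010100101
Shift right by 4: 00101010
Mask low 3 bits: 010 = 2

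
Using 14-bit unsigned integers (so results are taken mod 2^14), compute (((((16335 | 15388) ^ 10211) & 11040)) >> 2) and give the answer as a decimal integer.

16335 = 11111111001111
15388 = 11110000011100
→ | → 11111111011111 = 16351
10211 = 10011111100011
→ ^ → 01100000111100 = 6204
11040 = 10101100100000
→ & → 00100000100000 = 2080
→ >> 2 → 00001000001000 = 520

520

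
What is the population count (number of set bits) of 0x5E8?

0x5E8 = 10111101000
Count the 1s: 1 + 1 + 1 + 1 + 1 + 1 = 6

6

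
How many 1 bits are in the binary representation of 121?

5

121 = 1111001
Count the 1s: 1 + 1 + 1 + 1 + 1 = 5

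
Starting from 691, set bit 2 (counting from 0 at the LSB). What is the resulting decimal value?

695

x = 00001010110011
bit 2 is currently 0; set it via x | (1 << 2) = x | 4
→ 00001010110111 = 695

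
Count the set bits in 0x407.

0x407 = 10000000111
Count the 1s: 1 + 1 + 1 + 1 = 4

4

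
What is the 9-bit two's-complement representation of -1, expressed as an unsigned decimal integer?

511

1 in 9 bits: 000000001
Invert: 111111110
Add 1:  111111111 = 511
(Check: 2^9 - 1 = 512 - 1 = 511.)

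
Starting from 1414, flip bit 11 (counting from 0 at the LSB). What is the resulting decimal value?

3462

x = 010110000110
bit 11 is currently 0; toggle it via x ^ (1 << 11) = x ^ 2048
→ 110110000110 = 3462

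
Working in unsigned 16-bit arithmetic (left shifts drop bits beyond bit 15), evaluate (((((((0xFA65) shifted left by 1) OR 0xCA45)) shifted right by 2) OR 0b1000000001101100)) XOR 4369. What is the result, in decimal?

44782

0xFA65 = 1111101001100101
→ shifted left by 1 (mod 2^16) → 1111010011001010 = 62666
0xCA45 = 1100101001000101
→ OR → 1111111011001111 = 65231
→ shifted right by 2 → 0011111110110011 = 16307
0b1000000001101100 = 1000000001101100
→ OR → 1011111111111111 = 49151
4369 = 0001000100010001
→ XOR → 1010111011101110 = 44782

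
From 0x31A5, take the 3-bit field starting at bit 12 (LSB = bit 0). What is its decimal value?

3

v = 011000110100101
Shift right by 12: 011
Mask low 3 bits: 011 = 3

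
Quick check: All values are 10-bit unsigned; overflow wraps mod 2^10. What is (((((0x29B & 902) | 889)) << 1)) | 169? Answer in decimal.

0x29B = 1010011011
902 = 1110000110
→ & → 1010000010 = 642
889 = 1101111001
→ | → 1111111011 = 1019
→ << 1 (mod 2^10) → 1111110110 = 1014
169 = 0010101001
→ | → 1111111111 = 1023

1023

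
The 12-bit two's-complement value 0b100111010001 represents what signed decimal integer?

pattern = 100111010001 (MSB is 1 ⇒ negative)
Invert: 011000101110, add 1 → 011000101111 = 1583, so the value is -1583.
(Equivalently: 2513 - 2^12 = 2513 - 4096 = -1583.)

-1583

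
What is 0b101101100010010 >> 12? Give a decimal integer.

5

x = 101101100010010
shift right by 12 → 000000000000101 = 5
(equivalently, floor(23314 / 4096))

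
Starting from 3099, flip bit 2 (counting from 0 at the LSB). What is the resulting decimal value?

x = 110000011011
bit 2 is currently 0; toggle it via x ^ (1 << 2) = x ^ 4
→ 110000011111 = 3103

3103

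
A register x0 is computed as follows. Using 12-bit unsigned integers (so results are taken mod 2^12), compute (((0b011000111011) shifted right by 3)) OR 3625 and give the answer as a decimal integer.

3823

0b011000111011 = 011000111011
→ shifted right by 3 → 000011000111 = 199
3625 = 111000101001
→ OR → 111011101111 = 3823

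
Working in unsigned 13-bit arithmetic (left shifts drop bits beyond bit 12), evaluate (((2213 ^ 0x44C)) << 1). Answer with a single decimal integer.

6610

2213 = 0100010100101
0x44C = 0010001001100
→ ^ → 0110011101001 = 3305
→ << 1 (mod 2^13) → 1100111010010 = 6610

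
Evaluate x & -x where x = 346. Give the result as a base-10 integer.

2

x = 101011010 = 346
-x (two's complement) = …010100110
AND   = 000000010 = 2
(x & -x isolates the lowest set bit of x.)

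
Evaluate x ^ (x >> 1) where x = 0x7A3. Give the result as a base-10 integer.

x = 11110100011 = 1955
x>>1 = 01111010001
XOR  = 10001110010 = 1138
(x ^ (x >> 1) gives the standard binary-reflected Gray code of x.)

1138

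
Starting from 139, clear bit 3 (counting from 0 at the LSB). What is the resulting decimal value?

131

x = 10001011
bit 3 is currently 1; clear it via x & ~(1 << 3) = x & ~8
→ 10000011 = 131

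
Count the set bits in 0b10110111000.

n = 10110111000
Count the 1s: 1 + 1 + 1 + 1 + 1 + 1 = 6

6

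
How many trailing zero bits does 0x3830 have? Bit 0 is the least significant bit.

0x3830 = 11100000110000
Trailing zeros: 4, so the lowest set bit is bit 4 (value 16).

4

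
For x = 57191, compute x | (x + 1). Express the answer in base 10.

x = 1101111101100111 = 57191
x + 1 = 1101111101101000
OR    = 1101111101101111 = 57199
(x | (x + 1) sets the lowest cleared bit.)

57199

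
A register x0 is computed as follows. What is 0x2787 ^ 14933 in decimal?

7634

0x2787 = 10011110000111
14933 = 11101001010101
XOR → 01110111010010 = 7634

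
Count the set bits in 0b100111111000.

7

n = 100111111000
Count the 1s: 1 + 1 + 1 + 1 + 1 + 1 + 1 = 7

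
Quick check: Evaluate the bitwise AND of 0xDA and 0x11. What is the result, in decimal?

16

0xDA = 11011010
0x11 = 00010001
AND → 00010000 = 16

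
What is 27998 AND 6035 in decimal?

27998 = 110110101011110
6035 = 001011110010011
AND → 000010100010010 = 1298

1298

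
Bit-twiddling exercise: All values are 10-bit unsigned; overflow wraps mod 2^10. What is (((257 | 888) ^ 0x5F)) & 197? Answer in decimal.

257 = 0100000001
888 = 1101111000
→ | → 1101111001 = 889
0x5F = 0001011111
→ ^ → 1100100110 = 806
197 = 0011000101
→ & → 0000000100 = 4

4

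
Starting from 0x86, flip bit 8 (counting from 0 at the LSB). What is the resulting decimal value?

x = 0010000110
bit 8 is currently 0; toggle it via x ^ (1 << 8) = x ^ 256
→ 0110000110 = 390

390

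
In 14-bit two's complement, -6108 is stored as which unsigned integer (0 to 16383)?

6108 in 14 bits: 01011111011100
Invert: 10100000100011
Add 1:  10100000100100 = 10276
(Check: 2^14 - 6108 = 16384 - 6108 = 10276.)

10276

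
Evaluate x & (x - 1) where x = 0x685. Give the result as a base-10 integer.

1668

x = 11010000101 = 1669
x - 1 = 11010000100
AND   = 11010000100 = 1668
(x & (x - 1) clears the lowest set bit of x.)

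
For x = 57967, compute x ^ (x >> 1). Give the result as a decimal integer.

x = 1110001001101111 = 57967
x>>1 = 0111000100110111
XOR  = 1001001101011000 = 37720
(x ^ (x >> 1) gives the standard binary-reflected Gray code of x.)

37720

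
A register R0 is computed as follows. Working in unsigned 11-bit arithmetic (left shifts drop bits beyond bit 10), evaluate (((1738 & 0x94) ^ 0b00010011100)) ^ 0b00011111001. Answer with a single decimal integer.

229

1738 = 11011001010
0x94 = 00010010100
→ & → 00010000000 = 128
0b00010011100 = 00010011100
→ ^ → 00000011100 = 28
0b00011111001 = 00011111001
→ ^ → 00011100101 = 229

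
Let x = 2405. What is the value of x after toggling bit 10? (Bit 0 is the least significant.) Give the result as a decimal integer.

x = 0000100101100101
bit 10 is currently 0; toggle it via x ^ (1 << 10) = x ^ 1024
→ 0000110101100101 = 3429

3429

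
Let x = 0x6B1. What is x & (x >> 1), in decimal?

528

x = 11010110001 = 1713
x>>1 = 01101011000
AND  = 01000010000 = 528
(x & (x >> 1) has a 1 wherever x has two consecutive 1 bits.)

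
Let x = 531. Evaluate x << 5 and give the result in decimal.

531 = 000001000010011
shift left by 5 → 100001001100000 = 16992
(equivalently, 531 × 2^5 = 531 × 32)

16992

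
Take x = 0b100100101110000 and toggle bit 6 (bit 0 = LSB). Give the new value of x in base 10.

18736

x = 100100101110000
bit 6 is currently 1; toggle it via x ^ (1 << 6) = x ^ 64
→ 100100100110000 = 18736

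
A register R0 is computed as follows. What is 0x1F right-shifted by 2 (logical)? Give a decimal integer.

0x1F = 11111
shift right by 2 → 00111 = 7
(equivalently, floor(31 / 4))

7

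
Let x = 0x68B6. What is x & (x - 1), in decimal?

x = 110100010110110 = 26806
x - 1 = 110100010110101
AND   = 110100010110100 = 26804
(x & (x - 1) clears the lowest set bit of x.)

26804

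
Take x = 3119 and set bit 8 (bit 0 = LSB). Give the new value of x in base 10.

x = 00110000101111
bit 8 is currently 0; set it via x | (1 << 8) = x | 256
→ 00110100101111 = 3375

3375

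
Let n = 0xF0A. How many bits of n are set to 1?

0xF0A = 111100001010
Count the 1s: 1 + 1 + 1 + 1 + 1 + 1 = 6

6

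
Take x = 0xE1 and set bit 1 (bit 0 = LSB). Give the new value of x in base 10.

227

x = 00011100001
bit 1 is currently 0; set it via x | (1 << 1) = x | 2
→ 00011100011 = 227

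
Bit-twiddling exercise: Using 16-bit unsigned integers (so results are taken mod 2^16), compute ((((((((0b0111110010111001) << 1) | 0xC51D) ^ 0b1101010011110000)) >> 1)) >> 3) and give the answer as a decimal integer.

0b0111110010111001 = 0111110010111001
→ << 1 (mod 2^16) → 1111100101110010 = 63858
0xC51D = 1100010100011101
→ | → 1111110101111111 = 64895
0b1101010011110000 = 1101010011110000
→ ^ → 0010100110001111 = 10639
→ >> 1 → 0001010011000111 = 5319
→ >> 3 → 0000001010011000 = 664

664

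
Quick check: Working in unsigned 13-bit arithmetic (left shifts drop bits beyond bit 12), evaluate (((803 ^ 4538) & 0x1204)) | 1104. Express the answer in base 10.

803 = 0001100100011
4538 = 1000110111010
→ ^ → 1001010011001 = 4761
0x1204 = 1001000000100
→ & → 1001000000000 = 4608
1104 = 0010001010000
→ | → 1011001010000 = 5712

5712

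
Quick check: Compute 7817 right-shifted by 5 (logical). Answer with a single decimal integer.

7817 = 1111010001001
shift right by 5 → 0000011110100 = 244
(equivalently, floor(7817 / 32))

244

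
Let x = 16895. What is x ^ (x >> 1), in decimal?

24832

x = 100000111111111 = 16895
x>>1 = 010000011111111
XOR  = 110000100000000 = 24832
(x ^ (x >> 1) gives the standard binary-reflected Gray code of x.)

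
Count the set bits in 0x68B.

0x68B = 11010001011
Count the 1s: 1 + 1 + 1 + 1 + 1 + 1 = 6

6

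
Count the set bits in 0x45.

3

0x45 = 1000101
Count the 1s: 1 + 1 + 1 = 3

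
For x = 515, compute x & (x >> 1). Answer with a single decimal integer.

x = 1000000011 = 515
x>>1 = 0100000001
AND  = 0000000001 = 1
(x & (x >> 1) has a 1 wherever x has two consecutive 1 bits.)

1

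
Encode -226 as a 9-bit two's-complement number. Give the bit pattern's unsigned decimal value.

226 in 9 bits: 011100010
Invert: 100011101
Add 1:  100011110 = 286
(Check: 2^9 - 226 = 512 - 226 = 286.)

286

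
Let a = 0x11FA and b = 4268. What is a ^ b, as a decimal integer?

342

0x11FA = 1000111111010
4268 = 1000010101100
XOR → 0000101010110 = 342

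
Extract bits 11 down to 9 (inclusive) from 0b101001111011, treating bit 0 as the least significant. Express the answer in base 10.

5

v = 101001111011
Shift right by 9: 101
Mask low 3 bits: 101 = 5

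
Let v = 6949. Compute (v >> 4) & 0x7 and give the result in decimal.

v = 1101100100101
Shift right by 4: 110110010
Mask low 3 bits: 010 = 2

2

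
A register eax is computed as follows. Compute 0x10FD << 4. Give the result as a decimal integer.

0x10FD = 00001000011111101
shift left by 4 → 10000111111010000 = 69584
(equivalently, 4349 × 2^4 = 4349 × 16)

69584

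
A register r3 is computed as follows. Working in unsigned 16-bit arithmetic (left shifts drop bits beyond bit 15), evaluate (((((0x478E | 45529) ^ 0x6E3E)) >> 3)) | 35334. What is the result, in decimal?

0x478E = 0100011110001110
45529 = 1011000111011001
→ | → 1111011111011111 = 63455
0x6E3E = 0110111000111110
→ ^ → 1001100111100001 = 39393
→ >> 3 → 0001001100111100 = 4924
35334 = 1000101000000110
→ | → 1001101100111110 = 39742

39742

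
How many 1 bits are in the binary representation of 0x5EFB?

0x5EFB = 101111011111011
Count the 1s: 1 + 1 + 1 + 1 + 1 + 1 + 1 + 1 + 1 + 1 + 1 + 1 = 12

12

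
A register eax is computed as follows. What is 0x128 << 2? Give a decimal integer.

1184

0x128 = 00100101000
shift left by 2 → 10010100000 = 1184
(equivalently, 296 × 2^2 = 296 × 4)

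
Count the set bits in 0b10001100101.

5

n = 10001100101
Count the 1s: 1 + 1 + 1 + 1 + 1 = 5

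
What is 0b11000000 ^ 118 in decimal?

182

a = 11000000
118 = 01110110
XOR → 10110110 = 182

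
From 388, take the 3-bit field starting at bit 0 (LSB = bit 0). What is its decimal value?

4

v = 110000100
Shift right by 0: 110000100
Mask low 3 bits: 100 = 4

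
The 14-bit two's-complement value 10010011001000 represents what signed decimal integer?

pattern = 10010011001000 (MSB is 1 ⇒ negative)
Invert: 01101100110111, add 1 → 01101100111000 = 6968, so the value is -6968.
(Equivalently: 9416 - 2^14 = 9416 - 16384 = -6968.)

-6968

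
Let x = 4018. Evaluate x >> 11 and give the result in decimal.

1

4018 = 111110110010
shift right by 11 → 000000000001 = 1
(equivalently, floor(4018 / 2048))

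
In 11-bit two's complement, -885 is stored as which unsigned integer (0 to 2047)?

885 in 11 bits: 01101110101
Invert: 10010001010
Add 1:  10010001011 = 1163
(Check: 2^11 - 885 = 2048 - 885 = 1163.)

1163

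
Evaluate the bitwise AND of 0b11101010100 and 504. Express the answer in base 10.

336

a = 11101010100
504 = 00111111000
AND → 00101010000 = 336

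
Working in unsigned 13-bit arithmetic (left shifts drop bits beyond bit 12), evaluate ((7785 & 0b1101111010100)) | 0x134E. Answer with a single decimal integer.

6990

7785 = 1111001101001
0b1101111010100 = 1101111010100
→ & → 1101001000000 = 6720
0x134E = 1001101001110
→ | → 1101101001110 = 6990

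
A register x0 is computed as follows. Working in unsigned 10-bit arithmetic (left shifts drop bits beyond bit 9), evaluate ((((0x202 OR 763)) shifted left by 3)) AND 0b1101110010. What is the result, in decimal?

0x202 = 1000000010
763 = 1011111011
→ OR → 1011111011 = 763
→ shifted left by 3 (mod 2^10) → 1111011000 = 984
0b1101110010 = 1101110010
→ AND → 1101010000 = 848

848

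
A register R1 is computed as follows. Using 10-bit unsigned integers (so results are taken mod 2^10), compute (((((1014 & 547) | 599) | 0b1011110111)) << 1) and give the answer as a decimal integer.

1014 = 1111110110
547 = 1000100011
→ & → 1000100010 = 546
599 = 1001010111
→ | → 1001110111 = 631
0b1011110111 = 1011110111
→ | → 1011110111 = 759
→ << 1 (mod 2^10) → 0111101110 = 494

494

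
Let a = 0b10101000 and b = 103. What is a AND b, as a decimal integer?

32

a = 10101000
103 = 01100111
AND → 00100000 = 32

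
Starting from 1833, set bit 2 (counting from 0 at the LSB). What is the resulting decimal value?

x = 11100101001
bit 2 is currently 0; set it via x | (1 << 2) = x | 4
→ 11100101101 = 1837

1837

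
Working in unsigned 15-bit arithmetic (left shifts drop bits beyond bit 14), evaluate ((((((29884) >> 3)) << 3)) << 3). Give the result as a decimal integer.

9664

29884 = 111010010111100
→ >> 3 → 000111010010111 = 3735
→ << 3 (mod 2^15) → 111010010111000 = 29880
→ << 3 (mod 2^15) → 010010111000000 = 9664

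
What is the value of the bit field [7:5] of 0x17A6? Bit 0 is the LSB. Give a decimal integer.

5

v = 001011110100110
Shift right by 5: 0010111101
Mask low 3 bits: 101 = 5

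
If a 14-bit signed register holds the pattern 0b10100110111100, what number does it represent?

-5700

pattern = 10100110111100 (MSB is 1 ⇒ negative)
Invert: 01011001000011, add 1 → 01011001000100 = 5700, so the value is -5700.
(Equivalently: 10684 - 2^14 = 10684 - 16384 = -5700.)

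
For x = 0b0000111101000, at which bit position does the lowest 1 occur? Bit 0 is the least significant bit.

3

0b0000111101000 = 111101000
Trailing zeros: 3, so the lowest set bit is bit 3 (value 8).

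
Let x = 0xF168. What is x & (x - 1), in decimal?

61792

x = 1111000101101000 = 61800
x - 1 = 1111000101100111
AND   = 1111000101100000 = 61792
(x & (x - 1) clears the lowest set bit of x.)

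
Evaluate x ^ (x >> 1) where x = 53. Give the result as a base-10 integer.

47

x = 110101 = 53
x>>1 = 011010
XOR  = 101111 = 47
(x ^ (x >> 1) gives the standard binary-reflected Gray code of x.)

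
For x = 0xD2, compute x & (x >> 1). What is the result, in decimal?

64

x = 11010010 = 210
x>>1 = 01101001
AND  = 01000000 = 64
(x & (x >> 1) has a 1 wherever x has two consecutive 1 bits.)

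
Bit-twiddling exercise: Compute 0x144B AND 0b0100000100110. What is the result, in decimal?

2

0x144B = 1010001001011
b = 0100000100110
AND → 0000000000010 = 2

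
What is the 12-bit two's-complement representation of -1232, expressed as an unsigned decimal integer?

1232 in 12 bits: 010011010000
Invert: 101100101111
Add 1:  101100110000 = 2864
(Check: 2^12 - 1232 = 4096 - 1232 = 2864.)

2864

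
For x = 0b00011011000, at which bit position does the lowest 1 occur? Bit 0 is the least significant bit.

3

0b00011011000 = 11011000
Trailing zeros: 3, so the lowest set bit is bit 3 (value 8).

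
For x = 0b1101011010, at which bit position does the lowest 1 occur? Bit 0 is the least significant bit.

0b1101011010 = 1101011010
Trailing zeros: 1, so the lowest set bit is bit 1 (value 2).

1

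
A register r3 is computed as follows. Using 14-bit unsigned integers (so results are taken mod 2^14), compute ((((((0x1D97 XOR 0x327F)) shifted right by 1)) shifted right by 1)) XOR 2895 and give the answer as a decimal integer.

0x1D97 = 01110110010111
0x327F = 11001001111111
→ XOR → 10111111101000 = 12264
→ shifted right by 1 → 01011111110100 = 6132
→ shifted right by 1 → 00101111111010 = 3066
2895 = 00101101001111
→ XOR → 00000010110101 = 181

181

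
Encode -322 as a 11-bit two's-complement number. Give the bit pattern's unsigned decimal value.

1726

322 in 11 bits: 00101000010
Invert: 11010111101
Add 1:  11010111110 = 1726
(Check: 2^11 - 322 = 2048 - 322 = 1726.)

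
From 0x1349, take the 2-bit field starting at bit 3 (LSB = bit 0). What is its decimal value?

v = 0001001101001001
Shift right by 3: 0001001101001
Mask low 2 bits: 01 = 1

1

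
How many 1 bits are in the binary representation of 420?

420 = 110100100
Count the 1s: 1 + 1 + 1 + 1 = 4

4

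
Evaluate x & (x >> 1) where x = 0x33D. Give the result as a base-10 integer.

x = 1100111101 = 829
x>>1 = 0110011110
AND  = 0100011100 = 284
(x & (x >> 1) has a 1 wherever x has two consecutive 1 bits.)

284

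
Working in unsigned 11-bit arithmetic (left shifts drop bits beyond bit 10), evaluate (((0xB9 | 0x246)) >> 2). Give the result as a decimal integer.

191

0xB9 = 00010111001
0x246 = 01001000110
→ | → 01011111111 = 767
→ >> 2 → 00010111111 = 191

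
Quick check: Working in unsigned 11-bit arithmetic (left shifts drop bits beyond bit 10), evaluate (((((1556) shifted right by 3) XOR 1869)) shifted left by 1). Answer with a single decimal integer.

1822

1556 = 11000010100
→ shifted right by 3 → 00011000010 = 194
1869 = 11101001101
→ XOR → 11110001111 = 1935
→ shifted left by 1 (mod 2^11) → 11100011110 = 1822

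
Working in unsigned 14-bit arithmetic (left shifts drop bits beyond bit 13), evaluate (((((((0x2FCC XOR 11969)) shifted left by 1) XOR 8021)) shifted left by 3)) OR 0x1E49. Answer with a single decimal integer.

0x2FCC = 10111111001100
11969 = 10111011000001
→ XOR → 00000100001101 = 269
→ shifted left by 1 (mod 2^14) → 00001000011010 = 538
8021 = 01111101010101
→ XOR → 01110101001111 = 7503
→ shifted left by 3 (mod 2^14) → 10101001111000 = 10872
0x1E49 = 01111001001001
→ OR → 11111001111001 = 15993

15993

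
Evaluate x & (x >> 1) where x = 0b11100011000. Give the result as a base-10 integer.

776

x = 11100011000 = 1816
x>>1 = 01110001100
AND  = 01100001000 = 776
(x & (x >> 1) has a 1 wherever x has two consecutive 1 bits.)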